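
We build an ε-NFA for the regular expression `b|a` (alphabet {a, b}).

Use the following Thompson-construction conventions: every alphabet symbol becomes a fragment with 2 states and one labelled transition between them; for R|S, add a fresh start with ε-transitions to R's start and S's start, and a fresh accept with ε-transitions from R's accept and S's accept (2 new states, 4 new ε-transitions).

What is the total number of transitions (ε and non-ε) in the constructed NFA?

Per subexpression:
Each of the 2 symbol leaves contributes 1 transition (1 symbol, 0 ε).
  b|a → 6 transitions (2 symbol, 4 ε)

6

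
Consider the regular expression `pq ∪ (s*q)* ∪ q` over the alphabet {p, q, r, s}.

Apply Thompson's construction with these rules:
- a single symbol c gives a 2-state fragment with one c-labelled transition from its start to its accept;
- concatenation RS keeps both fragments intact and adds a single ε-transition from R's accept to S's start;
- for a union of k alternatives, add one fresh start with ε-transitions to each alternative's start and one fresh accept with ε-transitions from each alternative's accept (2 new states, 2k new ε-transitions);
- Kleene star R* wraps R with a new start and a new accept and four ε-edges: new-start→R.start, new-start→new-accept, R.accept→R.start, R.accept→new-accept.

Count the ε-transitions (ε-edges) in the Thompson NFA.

16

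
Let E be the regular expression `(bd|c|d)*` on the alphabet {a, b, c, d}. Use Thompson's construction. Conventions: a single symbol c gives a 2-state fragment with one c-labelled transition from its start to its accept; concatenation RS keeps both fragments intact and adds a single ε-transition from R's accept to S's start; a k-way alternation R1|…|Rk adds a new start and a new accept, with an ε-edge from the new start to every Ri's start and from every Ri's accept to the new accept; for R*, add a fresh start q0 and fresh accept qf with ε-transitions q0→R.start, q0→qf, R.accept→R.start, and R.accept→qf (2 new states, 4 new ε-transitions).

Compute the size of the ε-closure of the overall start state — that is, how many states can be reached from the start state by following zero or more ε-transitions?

Work bottom-up. For each fragment F, track |ε-closure(F.start)| and whether F's accept lies in that closure (i.e. whether F accepts ε). A single-symbol fragment has closure size 1 and does not accept ε.
  bd → |closure| equals the left operand's closure size = 1 (its accept is not ε-reachable, so the closure stops there)
  bd|c|d → |closure| = 1 + 1 + 1 + 1 = 4 (the new accept is not ε-reachable since no branch accepts ε)
  (bd|c|d)* → |closure| = 1 (new start) + 4 (body) + 1 (new accept) = 6

6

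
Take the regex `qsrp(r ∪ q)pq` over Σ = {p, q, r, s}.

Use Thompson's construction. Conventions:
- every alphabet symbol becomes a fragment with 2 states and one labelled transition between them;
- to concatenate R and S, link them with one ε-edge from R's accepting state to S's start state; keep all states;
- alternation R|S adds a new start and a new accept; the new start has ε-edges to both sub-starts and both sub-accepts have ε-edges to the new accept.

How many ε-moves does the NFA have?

Per subexpression:
Each of the 8 symbol leaves contributes 0 ε-transitions.
  r ∪ q : 4 ε-transitions
  qsrp(r ∪ q)pq : 10 ε-transitions

10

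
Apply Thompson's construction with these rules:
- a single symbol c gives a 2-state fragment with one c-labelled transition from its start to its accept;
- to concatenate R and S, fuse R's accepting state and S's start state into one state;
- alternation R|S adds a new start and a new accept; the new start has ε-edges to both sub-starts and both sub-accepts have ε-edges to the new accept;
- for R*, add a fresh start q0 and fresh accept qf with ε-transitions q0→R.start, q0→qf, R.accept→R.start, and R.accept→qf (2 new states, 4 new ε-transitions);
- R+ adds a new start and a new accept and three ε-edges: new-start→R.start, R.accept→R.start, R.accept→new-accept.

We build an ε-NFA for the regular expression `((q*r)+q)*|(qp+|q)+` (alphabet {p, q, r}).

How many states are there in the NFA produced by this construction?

23

By structural recursion:
Each of the 6 symbol leaves contributes a 2-state fragment.
  q* → 4 states
  q*r → 5 states
  (q*r)+ → 7 states
  (q*r)+q → 8 states
  ((q*r)+q)* → 10 states
  p+ → 4 states
  qp+ → 5 states
  qp+|q → 9 states
  (qp+|q)+ → 11 states
  ((q*r)+q)*|(qp+|q)+ → 23 states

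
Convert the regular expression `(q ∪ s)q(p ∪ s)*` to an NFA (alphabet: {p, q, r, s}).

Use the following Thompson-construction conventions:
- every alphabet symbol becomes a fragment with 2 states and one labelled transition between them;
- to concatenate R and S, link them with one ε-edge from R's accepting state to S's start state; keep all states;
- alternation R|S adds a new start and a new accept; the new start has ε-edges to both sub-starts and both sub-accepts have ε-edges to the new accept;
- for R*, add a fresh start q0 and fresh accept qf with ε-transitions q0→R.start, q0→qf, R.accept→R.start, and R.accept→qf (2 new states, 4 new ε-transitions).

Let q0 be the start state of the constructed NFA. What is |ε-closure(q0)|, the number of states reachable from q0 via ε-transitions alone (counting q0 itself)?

3

Let C(F) = |ε-closure(F.start)| within fragment F, and note whether F accepts ε. Symbol fragments have C = 1 and do not accept ε. Then:
  q ∪ s — |closure| = 1 + 1 + 1 = 3 (the new accept is not ε-reachable since no branch accepts ε)
  p ∪ s — |closure| = 1 + 1 + 1 = 3 (the new accept is not ε-reachable since no branch accepts ε)
  (p ∪ s)* — |closure| = 1 (new start) + 3 (body) + 1 (new accept) = 5
  (q ∪ s)q(p ∪ s)* — |closure| equals the left operand's closure size = 3 (its accept is not ε-reachable, so the closure stops there)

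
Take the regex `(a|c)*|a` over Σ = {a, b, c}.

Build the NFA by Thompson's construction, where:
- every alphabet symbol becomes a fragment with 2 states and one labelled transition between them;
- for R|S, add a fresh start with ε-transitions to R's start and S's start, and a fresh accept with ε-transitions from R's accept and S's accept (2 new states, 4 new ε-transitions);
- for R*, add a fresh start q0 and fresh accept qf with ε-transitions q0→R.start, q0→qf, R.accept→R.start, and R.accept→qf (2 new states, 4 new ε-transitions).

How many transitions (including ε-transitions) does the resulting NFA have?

Recursing over subexpressions:
Each of the 3 symbol leaves contributes 1 transition (1 symbol, 0 ε).
  a|c : 6 transitions (2 symbol, 4 ε)
  (a|c)* : 10 transitions (2 symbol, 8 ε)
  (a|c)*|a : 15 transitions (3 symbol, 12 ε)

15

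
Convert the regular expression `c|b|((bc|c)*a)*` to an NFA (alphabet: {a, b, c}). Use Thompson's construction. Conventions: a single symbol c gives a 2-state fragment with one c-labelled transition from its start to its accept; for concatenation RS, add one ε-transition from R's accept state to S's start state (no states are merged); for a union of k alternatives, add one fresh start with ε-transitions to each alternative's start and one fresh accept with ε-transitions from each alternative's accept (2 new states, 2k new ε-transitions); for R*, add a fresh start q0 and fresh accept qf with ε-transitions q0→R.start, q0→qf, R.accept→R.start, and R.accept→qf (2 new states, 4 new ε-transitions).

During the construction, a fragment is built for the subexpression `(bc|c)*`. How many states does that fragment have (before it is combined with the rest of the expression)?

Fragment for `(bc|c)*`:
Each of the 3 symbol leaves contributes a 2-state fragment.
  bc = 4 states
  bc|c = 8 states
  (bc|c)* = 10 states

10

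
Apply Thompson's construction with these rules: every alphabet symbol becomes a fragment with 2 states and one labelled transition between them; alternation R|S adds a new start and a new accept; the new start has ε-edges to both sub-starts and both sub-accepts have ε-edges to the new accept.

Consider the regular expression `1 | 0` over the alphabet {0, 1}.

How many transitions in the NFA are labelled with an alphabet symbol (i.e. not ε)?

2

Bottom-up over the parse tree:
Each of the 2 symbol leaves contributes exactly 1 symbol transition.
  1 | 0 → 2 symbol transitions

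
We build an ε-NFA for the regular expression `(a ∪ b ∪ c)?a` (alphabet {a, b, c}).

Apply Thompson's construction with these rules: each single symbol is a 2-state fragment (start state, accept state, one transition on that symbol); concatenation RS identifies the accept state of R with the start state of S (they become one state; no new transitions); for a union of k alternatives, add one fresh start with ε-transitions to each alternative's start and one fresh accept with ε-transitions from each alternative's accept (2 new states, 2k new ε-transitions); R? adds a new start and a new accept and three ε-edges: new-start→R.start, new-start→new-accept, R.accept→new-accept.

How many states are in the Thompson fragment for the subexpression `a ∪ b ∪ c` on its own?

8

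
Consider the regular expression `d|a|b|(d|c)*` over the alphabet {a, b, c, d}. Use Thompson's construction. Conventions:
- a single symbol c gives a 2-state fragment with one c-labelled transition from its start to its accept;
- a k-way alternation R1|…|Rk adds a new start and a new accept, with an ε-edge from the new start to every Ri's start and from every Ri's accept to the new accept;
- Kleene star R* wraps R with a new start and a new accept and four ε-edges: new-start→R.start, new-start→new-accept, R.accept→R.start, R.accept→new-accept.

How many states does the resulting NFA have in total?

By structural recursion:
Each of the 5 symbol leaves contributes a 2-state fragment.
  d|c : 6 states
  (d|c)* : 8 states
  d|a|b|(d|c)* : 16 states

16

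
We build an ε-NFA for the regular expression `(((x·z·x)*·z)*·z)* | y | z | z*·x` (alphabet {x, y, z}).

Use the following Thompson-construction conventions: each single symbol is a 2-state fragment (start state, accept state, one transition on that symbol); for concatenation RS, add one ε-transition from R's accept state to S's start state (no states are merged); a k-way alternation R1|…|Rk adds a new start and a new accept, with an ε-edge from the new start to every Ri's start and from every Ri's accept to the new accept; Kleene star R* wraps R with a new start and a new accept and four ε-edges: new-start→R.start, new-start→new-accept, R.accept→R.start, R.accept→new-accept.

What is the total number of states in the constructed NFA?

28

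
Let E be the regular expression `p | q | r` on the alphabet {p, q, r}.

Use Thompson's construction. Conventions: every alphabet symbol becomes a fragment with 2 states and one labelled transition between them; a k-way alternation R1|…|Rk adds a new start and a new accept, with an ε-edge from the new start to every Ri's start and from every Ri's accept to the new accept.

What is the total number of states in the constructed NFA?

8

Building bottom-up:
Each of the 3 symbol leaves contributes a 2-state fragment.
  p | q | r → 8 states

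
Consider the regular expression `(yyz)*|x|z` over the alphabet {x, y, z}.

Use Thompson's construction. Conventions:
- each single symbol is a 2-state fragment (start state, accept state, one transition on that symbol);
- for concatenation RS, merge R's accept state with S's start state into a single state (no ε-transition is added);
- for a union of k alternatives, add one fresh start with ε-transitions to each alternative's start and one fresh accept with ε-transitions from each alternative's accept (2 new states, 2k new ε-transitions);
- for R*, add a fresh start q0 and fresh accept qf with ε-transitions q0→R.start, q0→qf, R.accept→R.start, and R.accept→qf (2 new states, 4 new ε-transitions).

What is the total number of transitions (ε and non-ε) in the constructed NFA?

15

By structural recursion:
Each of the 5 symbol leaves contributes 1 transition (1 symbol, 0 ε).
  yyz : 3 transitions (3 symbol, 0 ε)
  (yyz)* : 7 transitions (3 symbol, 4 ε)
  (yyz)*|x|z : 15 transitions (5 symbol, 10 ε)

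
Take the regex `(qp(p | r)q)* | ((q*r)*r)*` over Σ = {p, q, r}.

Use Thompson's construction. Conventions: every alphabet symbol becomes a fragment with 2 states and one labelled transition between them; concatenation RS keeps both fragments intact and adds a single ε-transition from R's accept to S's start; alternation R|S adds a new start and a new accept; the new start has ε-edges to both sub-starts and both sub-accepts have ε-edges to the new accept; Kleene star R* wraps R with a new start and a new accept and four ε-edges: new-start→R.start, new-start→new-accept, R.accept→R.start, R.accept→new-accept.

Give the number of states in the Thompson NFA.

28

Bottom-up over the parse tree:
Each of the 8 symbol leaves contributes a 2-state fragment.
  p | r — 6 states
  qp(p | r)q — 12 states
  (qp(p | r)q)* — 14 states
  q* — 4 states
  q*r — 6 states
  (q*r)* — 8 states
  (q*r)*r — 10 states
  ((q*r)*r)* — 12 states
  (qp(p | r)q)* | ((q*r)*r)* — 28 states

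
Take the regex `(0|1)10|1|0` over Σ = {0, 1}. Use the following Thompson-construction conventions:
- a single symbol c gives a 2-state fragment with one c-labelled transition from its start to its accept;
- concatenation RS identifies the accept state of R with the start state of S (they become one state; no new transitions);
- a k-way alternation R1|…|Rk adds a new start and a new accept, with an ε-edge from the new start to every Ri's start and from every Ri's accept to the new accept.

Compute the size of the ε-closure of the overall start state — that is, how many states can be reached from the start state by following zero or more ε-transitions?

6

Compute the ε-closure size of each fragment's start state recursively; a symbol fragment's start has no outgoing ε-edge, so its closure is just itself (size 1).
  0|1 → new start ε-reaches every alternative's start; none of them accept ε, so the new accept is not reached: C = 1 + 1 + 1 = 3
  (0|1)10 → C equals the left operand's closure size = 3 (its accept is not ε-reachable, so the closure stops there)
  (0|1)10|1|0 → new start ε-reaches every alternative's start; none of them accept ε, so the new accept is not reached: C = 1 + 3 + 1 + 1 = 6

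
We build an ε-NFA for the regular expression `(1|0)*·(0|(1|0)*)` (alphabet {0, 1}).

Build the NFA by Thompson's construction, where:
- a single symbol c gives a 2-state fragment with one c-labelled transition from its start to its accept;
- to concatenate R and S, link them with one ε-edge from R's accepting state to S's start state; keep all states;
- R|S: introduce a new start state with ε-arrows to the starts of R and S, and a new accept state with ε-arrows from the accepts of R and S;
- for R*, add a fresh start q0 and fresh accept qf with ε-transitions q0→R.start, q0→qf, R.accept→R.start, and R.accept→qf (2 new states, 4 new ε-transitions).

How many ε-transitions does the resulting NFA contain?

Bottom-up over the parse tree:
Each of the 5 symbol leaves contributes 0 ε-transitions.
  1|0 → 4 ε-transitions
  (1|0)* → 8 ε-transitions
  1|0 → 4 ε-transitions
  (1|0)* → 8 ε-transitions
  0|(1|0)* → 12 ε-transitions
  (1|0)*·(0|(1|0)*) → 21 ε-transitions

21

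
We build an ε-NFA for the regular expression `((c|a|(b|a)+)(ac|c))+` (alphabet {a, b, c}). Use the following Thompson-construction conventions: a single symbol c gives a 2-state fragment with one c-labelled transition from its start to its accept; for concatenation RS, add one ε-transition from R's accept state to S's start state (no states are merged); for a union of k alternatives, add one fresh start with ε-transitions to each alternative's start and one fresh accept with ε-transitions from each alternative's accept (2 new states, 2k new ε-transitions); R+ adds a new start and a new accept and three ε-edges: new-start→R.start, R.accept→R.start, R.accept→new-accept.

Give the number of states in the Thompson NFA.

24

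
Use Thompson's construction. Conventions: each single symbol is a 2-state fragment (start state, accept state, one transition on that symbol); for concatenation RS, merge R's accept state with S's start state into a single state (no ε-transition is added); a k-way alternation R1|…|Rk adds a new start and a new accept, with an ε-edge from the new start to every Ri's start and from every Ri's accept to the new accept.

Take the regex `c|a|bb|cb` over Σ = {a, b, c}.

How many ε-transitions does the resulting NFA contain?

8

Per subexpression:
Each of the 6 symbol leaves contributes 0 ε-transitions.
  bb → 0 ε-transitions
  cb → 0 ε-transitions
  c|a|bb|cb → 8 ε-transitions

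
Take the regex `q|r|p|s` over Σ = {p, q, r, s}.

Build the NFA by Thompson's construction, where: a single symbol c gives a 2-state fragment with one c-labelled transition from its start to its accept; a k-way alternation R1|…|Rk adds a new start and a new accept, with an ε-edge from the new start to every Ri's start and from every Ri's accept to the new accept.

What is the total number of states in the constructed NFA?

10

Bottom-up over the parse tree:
Each of the 4 symbol leaves contributes a 2-state fragment.
  q|r|p|s → 10 states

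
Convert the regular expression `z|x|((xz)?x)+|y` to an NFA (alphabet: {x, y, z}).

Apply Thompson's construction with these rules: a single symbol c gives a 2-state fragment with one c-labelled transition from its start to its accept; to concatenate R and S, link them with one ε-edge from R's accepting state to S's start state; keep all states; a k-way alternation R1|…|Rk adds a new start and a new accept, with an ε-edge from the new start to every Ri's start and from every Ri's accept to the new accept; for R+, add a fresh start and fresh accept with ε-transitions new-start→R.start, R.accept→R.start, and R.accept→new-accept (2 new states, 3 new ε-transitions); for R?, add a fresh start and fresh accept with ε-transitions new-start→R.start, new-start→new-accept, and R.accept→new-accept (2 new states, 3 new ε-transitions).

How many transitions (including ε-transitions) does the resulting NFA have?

22

Building bottom-up:
Each of the 6 symbol leaves contributes 1 transition (1 symbol, 0 ε).
  xz → 3 transitions (2 symbol, 1 ε)
  (xz)? → 6 transitions (2 symbol, 4 ε)
  (xz)?x → 8 transitions (3 symbol, 5 ε)
  ((xz)?x)+ → 11 transitions (3 symbol, 8 ε)
  z|x|((xz)?x)+|y → 22 transitions (6 symbol, 16 ε)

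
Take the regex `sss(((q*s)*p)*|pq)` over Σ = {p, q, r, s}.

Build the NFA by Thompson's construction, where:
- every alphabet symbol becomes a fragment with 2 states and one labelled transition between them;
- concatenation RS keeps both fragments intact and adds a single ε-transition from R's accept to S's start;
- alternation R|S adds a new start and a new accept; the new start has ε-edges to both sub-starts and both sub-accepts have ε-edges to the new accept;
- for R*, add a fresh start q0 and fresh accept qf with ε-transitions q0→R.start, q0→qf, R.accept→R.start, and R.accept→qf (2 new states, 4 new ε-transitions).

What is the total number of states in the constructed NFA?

Building bottom-up:
Each of the 8 symbol leaves contributes a 2-state fragment.
  q* : 4 states
  q*s : 6 states
  (q*s)* : 8 states
  (q*s)*p : 10 states
  ((q*s)*p)* : 12 states
  pq : 4 states
  ((q*s)*p)*|pq : 18 states
  sss(((q*s)*p)*|pq) : 24 states

24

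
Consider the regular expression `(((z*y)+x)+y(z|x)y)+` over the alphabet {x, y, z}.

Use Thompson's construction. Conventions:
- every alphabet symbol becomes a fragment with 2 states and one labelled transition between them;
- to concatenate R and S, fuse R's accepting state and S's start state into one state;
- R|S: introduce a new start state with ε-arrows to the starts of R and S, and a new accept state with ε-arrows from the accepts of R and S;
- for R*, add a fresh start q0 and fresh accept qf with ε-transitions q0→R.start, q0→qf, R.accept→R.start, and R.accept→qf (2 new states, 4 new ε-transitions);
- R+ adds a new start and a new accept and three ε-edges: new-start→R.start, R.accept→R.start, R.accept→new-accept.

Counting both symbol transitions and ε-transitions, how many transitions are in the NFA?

Bottom-up over the parse tree:
Each of the 7 symbol leaves contributes 1 transition (1 symbol, 0 ε).
  z* → 5 transitions (1 symbol, 4 ε)
  z*y → 6 transitions (2 symbol, 4 ε)
  (z*y)+ → 9 transitions (2 symbol, 7 ε)
  (z*y)+x → 10 transitions (3 symbol, 7 ε)
  ((z*y)+x)+ → 13 transitions (3 symbol, 10 ε)
  z|x → 6 transitions (2 symbol, 4 ε)
  ((z*y)+x)+y(z|x)y → 21 transitions (7 symbol, 14 ε)
  (((z*y)+x)+y(z|x)y)+ → 24 transitions (7 symbol, 17 ε)

24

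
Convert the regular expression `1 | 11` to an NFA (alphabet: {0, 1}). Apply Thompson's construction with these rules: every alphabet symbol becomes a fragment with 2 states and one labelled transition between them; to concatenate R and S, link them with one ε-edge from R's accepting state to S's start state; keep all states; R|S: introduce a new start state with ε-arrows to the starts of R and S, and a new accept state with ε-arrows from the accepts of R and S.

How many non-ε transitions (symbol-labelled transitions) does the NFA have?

Recursing over subexpressions:
Each of the 3 symbol leaves contributes exactly 1 symbol transition.
  11 = 2 symbol transitions
  1 | 11 = 3 symbol transitions

3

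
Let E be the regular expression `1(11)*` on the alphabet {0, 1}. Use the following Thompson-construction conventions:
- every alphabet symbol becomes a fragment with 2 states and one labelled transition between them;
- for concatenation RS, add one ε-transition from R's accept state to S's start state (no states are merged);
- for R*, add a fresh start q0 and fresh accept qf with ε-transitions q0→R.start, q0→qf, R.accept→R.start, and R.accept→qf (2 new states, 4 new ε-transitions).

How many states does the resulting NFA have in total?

8

Per subexpression:
Each of the 3 symbol leaves contributes a 2-state fragment.
  11 = 4 states
  (11)* = 6 states
  1(11)* = 8 states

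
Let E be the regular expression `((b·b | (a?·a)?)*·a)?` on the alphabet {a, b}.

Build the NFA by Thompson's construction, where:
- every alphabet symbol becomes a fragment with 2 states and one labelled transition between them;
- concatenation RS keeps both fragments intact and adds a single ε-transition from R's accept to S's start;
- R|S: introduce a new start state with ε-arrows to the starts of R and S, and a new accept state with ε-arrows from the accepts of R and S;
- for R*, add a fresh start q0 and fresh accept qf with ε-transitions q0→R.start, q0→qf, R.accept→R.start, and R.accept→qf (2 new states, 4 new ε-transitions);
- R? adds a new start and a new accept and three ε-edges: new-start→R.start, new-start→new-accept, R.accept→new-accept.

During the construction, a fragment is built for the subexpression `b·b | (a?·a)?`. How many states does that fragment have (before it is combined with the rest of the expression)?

Fragment for `b·b | (a?·a)?`:
Each of the 4 symbol leaves contributes a 2-state fragment.
  b·b = 4 states
  a? = 4 states
  a?·a = 6 states
  (a?·a)? = 8 states
  b·b | (a?·a)? = 14 states

14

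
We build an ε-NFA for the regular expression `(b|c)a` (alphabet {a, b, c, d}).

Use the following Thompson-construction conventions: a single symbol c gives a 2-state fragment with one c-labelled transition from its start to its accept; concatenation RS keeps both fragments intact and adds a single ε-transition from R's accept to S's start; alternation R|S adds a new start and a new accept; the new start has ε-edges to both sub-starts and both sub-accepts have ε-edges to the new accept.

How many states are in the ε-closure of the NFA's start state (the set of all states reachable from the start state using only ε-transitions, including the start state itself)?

Work bottom-up. For each fragment F, track |ε-closure(F.start)| and whether F's accept lies in that closure (i.e. whether F accepts ε). A single-symbol fragment has closure size 1 and does not accept ε.
  b|c → |closure| = 1 + 1 + 1 = 3 (the new accept is not ε-reachable since no branch accepts ε)
  (b|c)a → same as the first factor's closure: |closure| = 3

3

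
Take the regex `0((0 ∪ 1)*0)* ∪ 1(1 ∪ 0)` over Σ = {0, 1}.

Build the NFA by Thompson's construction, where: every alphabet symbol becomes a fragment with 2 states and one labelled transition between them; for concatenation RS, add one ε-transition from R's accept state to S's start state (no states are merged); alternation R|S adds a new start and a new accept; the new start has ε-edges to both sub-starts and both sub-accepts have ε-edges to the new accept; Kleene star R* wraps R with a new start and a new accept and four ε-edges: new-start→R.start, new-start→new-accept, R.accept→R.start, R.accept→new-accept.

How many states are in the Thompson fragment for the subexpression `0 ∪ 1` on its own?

6

Fragment for `0 ∪ 1`:
Each of the 2 symbol leaves contributes a 2-state fragment.
  0 ∪ 1 — 6 states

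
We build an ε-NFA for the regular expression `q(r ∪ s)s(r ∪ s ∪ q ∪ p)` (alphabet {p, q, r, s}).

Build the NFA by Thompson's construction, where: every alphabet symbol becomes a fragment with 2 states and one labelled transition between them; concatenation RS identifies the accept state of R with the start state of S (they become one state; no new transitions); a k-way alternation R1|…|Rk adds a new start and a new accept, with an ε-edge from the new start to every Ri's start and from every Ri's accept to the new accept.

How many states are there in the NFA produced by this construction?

Per subexpression:
Each of the 8 symbol leaves contributes a 2-state fragment.
  r ∪ s = 6 states
  r ∪ s ∪ q ∪ p = 10 states
  q(r ∪ s)s(r ∪ s ∪ q ∪ p) = 17 states

17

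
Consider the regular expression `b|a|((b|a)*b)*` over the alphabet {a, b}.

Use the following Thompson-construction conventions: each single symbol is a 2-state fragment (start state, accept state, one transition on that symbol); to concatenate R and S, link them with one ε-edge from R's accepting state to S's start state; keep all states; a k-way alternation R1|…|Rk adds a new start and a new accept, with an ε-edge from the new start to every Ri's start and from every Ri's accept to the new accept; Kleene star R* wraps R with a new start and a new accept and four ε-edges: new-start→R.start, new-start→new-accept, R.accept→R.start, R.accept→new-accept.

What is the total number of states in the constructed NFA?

18

Per subexpression:
Each of the 5 symbol leaves contributes a 2-state fragment.
  b|a → 6 states
  (b|a)* → 8 states
  (b|a)*b → 10 states
  ((b|a)*b)* → 12 states
  b|a|((b|a)*b)* → 18 states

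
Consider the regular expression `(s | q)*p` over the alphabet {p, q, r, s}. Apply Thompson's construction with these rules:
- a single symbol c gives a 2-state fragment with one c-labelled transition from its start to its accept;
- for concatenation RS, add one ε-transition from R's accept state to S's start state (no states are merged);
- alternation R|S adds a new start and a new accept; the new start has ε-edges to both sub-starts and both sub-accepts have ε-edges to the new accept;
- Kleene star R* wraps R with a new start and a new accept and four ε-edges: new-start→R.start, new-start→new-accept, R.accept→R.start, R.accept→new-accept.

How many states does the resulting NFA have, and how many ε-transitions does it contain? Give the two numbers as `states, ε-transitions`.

10, 9

Per subexpression:
Each of the 3 symbol leaves contributes 2 states and 0 ε-transitions.
  s | q : 6 states, 4 ε-transitions
  (s | q)* : 8 states, 8 ε-transitions
  (s | q)*p : 10 states, 9 ε-transitions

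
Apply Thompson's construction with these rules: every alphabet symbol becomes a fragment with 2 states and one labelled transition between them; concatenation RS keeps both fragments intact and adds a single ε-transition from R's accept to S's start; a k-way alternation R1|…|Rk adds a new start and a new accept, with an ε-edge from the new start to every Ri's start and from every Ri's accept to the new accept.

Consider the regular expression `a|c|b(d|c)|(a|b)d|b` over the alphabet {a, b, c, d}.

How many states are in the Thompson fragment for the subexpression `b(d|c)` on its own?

8

Fragment for `b(d|c)`:
Each of the 3 symbol leaves contributes a 2-state fragment.
  d|c = 6 states
  b(d|c) = 8 states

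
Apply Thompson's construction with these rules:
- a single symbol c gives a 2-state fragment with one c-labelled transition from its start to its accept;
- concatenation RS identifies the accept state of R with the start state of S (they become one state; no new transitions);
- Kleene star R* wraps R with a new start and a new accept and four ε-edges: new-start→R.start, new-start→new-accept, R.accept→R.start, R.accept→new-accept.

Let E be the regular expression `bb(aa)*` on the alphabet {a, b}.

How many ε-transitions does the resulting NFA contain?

Per subexpression:
Each of the 4 symbol leaves contributes 0 ε-transitions.
  aa : 0 ε-transitions
  (aa)* : 4 ε-transitions
  bb(aa)* : 4 ε-transitions

4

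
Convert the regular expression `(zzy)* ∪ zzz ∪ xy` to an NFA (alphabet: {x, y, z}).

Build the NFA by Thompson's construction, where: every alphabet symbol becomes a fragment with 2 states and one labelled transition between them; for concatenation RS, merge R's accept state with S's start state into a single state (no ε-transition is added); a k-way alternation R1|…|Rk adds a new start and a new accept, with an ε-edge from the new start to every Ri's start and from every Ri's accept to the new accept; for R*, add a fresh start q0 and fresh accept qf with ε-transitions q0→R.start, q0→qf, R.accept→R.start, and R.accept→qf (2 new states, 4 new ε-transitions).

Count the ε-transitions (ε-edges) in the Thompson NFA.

10

Building bottom-up:
Each of the 8 symbol leaves contributes 0 ε-transitions.
  zzy : 0 ε-transitions
  (zzy)* : 4 ε-transitions
  zzz : 0 ε-transitions
  xy : 0 ε-transitions
  (zzy)* ∪ zzz ∪ xy : 10 ε-transitions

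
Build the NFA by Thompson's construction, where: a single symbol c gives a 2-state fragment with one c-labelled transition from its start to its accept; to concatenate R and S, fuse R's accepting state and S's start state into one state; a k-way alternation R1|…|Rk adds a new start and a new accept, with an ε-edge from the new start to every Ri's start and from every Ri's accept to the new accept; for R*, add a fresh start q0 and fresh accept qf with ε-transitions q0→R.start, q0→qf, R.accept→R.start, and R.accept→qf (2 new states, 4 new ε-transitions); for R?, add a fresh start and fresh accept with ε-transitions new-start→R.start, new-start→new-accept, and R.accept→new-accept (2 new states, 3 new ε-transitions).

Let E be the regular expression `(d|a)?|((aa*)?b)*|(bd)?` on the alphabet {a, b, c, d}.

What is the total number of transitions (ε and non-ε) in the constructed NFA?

Bottom-up over the parse tree:
Each of the 7 symbol leaves contributes 1 transition (1 symbol, 0 ε).
  d|a — 6 transitions (2 symbol, 4 ε)
  (d|a)? — 9 transitions (2 symbol, 7 ε)
  a* — 5 transitions (1 symbol, 4 ε)
  aa* — 6 transitions (2 symbol, 4 ε)
  (aa*)? — 9 transitions (2 symbol, 7 ε)
  (aa*)?b — 10 transitions (3 symbol, 7 ε)
  ((aa*)?b)* — 14 transitions (3 symbol, 11 ε)
  bd — 2 transitions (2 symbol, 0 ε)
  (bd)? — 5 transitions (2 symbol, 3 ε)
  (d|a)?|((aa*)?b)*|(bd)? — 34 transitions (7 symbol, 27 ε)

34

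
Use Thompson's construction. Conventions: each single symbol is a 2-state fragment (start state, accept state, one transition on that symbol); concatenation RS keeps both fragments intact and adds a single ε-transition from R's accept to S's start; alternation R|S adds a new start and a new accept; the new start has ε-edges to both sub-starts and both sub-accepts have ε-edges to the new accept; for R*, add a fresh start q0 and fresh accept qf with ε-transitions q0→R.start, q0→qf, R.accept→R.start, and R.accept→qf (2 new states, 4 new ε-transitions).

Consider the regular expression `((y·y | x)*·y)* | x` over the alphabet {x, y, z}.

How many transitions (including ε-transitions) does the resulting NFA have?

Building bottom-up:
Each of the 5 symbol leaves contributes 1 transition (1 symbol, 0 ε).
  y·y = 3 transitions (2 symbol, 1 ε)
  y·y | x = 8 transitions (3 symbol, 5 ε)
  (y·y | x)* = 12 transitions (3 symbol, 9 ε)
  (y·y | x)*·y = 14 transitions (4 symbol, 10 ε)
  ((y·y | x)*·y)* = 18 transitions (4 symbol, 14 ε)
  ((y·y | x)*·y)* | x = 23 transitions (5 symbol, 18 ε)

23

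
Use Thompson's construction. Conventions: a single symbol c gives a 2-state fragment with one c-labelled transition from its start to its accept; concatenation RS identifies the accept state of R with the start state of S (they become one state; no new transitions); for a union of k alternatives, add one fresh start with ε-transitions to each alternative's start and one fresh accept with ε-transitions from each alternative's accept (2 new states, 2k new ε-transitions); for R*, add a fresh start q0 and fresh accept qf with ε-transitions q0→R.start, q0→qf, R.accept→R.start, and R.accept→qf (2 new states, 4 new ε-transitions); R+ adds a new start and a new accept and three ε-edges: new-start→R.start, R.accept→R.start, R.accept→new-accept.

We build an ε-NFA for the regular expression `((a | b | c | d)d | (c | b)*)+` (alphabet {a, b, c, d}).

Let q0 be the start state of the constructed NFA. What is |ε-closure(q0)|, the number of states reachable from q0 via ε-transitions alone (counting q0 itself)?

14

Let C(F) = |ε-closure(F.start)| within fragment F, and note whether F accepts ε. Symbol fragments have C = 1 and do not accept ε. Then:
  a | b | c | d → |ε-closure| = 1 + 1 + 1 + 1 + 1 = 5 (the new accept is not ε-reachable since no branch accepts ε)
  (a | b | c | d)d → |ε-closure| equals the left operand's closure size = 5 (its accept is not ε-reachable, so the closure stops there)
  c | b → |ε-closure| = 1 + 1 + 1 = 3 (the new accept is not ε-reachable since no branch accepts ε)
  (c | b)* → |ε-closure| = 1 (new start) + 3 (body) + 1 (new accept) = 5
  (a | b | c | d)d | (c | b)* → |ε-closure| = 1 (new start) + (5 + 5) + 1 (new accept, since some branch ε-reaches its own accept) = 12
  ((a | b | c | d)d | (c | b)*)+ → new start ε-reaches the body's start; the body's accept is ε-reachable, so the new accept is too: |ε-closure| = 1 + 12 + 1 = 14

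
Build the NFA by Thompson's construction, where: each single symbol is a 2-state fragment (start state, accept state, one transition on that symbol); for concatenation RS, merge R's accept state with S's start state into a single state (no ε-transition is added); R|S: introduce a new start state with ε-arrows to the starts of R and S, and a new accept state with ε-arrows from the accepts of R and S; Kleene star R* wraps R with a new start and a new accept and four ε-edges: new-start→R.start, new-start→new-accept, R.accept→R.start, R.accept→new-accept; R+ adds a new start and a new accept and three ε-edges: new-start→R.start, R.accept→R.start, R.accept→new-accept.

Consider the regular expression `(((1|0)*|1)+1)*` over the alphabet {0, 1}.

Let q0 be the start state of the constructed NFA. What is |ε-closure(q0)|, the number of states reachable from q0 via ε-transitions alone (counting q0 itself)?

12

Work bottom-up. For each fragment F, track |ε-closure(F.start)| and whether F's accept lies in that closure (i.e. whether F accepts ε). A single-symbol fragment has closure size 1 and does not accept ε.
  1|0 : new start ε-reaches every alternative's start; none of them accept ε, so the new accept is not reached: |closure| = 1 + 1 + 1 = 3
  (1|0)* : |closure| = 1 (new start) + 3 (body) + 1 (new accept) = 5
  (1|0)*|1 : |closure| = 1 (new start) + (5 + 1) + 1 (new accept, since some branch ε-reaches its own accept) = 8
  ((1|0)*|1)+ : |closure| = 1 + 8 + 1 (new accept, reached because the body accepts ε) = 10
  ((1|0)*|1)+1 : the left operand accepts ε, so the closure extends into the next operand (the shared merged state is already counted); |closure| = 10 + (1−1) = 10
  (((1|0)*|1)+1)* : new start has ε-edges to the inner start and to the new accept, so |closure| = 2 + 10 = 12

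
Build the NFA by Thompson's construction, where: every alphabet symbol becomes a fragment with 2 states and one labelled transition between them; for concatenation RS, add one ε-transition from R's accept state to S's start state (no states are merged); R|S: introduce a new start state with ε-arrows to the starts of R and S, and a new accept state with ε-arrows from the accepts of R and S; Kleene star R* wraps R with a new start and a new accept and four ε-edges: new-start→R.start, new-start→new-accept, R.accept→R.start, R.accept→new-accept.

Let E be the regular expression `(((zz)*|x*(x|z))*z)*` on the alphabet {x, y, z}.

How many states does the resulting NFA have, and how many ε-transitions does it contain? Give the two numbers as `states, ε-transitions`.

Per subexpression:
Each of the 6 symbol leaves contributes 2 states and 0 ε-transitions.
  zz — 4 states, 1 ε-transition
  (zz)* — 6 states, 5 ε-transitions
  x* — 4 states, 4 ε-transitions
  x|z — 6 states, 4 ε-transitions
  x*(x|z) — 10 states, 9 ε-transitions
  (zz)*|x*(x|z) — 18 states, 18 ε-transitions
  ((zz)*|x*(x|z))* — 20 states, 22 ε-transitions
  ((zz)*|x*(x|z))*z — 22 states, 23 ε-transitions
  (((zz)*|x*(x|z))*z)* — 24 states, 27 ε-transitions

24, 27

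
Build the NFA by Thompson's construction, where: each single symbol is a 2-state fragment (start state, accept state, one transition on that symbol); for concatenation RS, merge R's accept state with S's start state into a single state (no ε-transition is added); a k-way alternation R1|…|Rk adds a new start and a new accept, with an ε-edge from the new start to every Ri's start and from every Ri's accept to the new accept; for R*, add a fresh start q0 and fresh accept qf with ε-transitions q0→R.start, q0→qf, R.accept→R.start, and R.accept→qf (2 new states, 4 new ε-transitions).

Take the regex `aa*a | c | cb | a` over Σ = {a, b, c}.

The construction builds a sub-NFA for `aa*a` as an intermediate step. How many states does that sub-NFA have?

6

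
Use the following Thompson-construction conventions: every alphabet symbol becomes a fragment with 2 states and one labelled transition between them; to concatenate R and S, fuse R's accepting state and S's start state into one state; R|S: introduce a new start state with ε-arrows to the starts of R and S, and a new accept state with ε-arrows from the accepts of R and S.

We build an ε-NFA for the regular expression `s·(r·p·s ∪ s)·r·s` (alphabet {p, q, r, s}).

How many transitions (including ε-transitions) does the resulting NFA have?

11

Recursing over subexpressions:
Each of the 7 symbol leaves contributes 1 transition (1 symbol, 0 ε).
  r·p·s : 3 transitions (3 symbol, 0 ε)
  r·p·s ∪ s : 8 transitions (4 symbol, 4 ε)
  s·(r·p·s ∪ s)·r·s : 11 transitions (7 symbol, 4 ε)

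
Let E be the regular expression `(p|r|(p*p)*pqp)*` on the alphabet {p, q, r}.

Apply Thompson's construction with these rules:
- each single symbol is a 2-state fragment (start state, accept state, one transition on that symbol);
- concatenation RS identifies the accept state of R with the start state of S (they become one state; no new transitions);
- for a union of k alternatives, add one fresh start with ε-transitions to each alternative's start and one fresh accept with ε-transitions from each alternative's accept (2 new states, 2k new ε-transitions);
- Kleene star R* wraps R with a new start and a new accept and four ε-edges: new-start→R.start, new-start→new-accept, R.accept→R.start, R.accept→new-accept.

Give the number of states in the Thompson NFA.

18

Per subexpression:
Each of the 7 symbol leaves contributes a 2-state fragment.
  p* → 4 states
  p*p → 5 states
  (p*p)* → 7 states
  (p*p)*pqp → 10 states
  p|r|(p*p)*pqp → 16 states
  (p|r|(p*p)*pqp)* → 18 states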